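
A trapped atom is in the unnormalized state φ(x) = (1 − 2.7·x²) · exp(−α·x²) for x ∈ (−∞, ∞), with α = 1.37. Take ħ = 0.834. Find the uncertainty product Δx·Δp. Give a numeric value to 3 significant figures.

1.40

Δx = √(⟨x²⟩−⟨x⟩²), Δp = √(⟨p²⟩−⟨p⟩²).
Expand each integrand as polynomial × e^(−2αx²) and use ∫x^(2j)·e^(−2αx²) dx = (2j−1)!!/(4α)^j · √(π/(2α)), odd powers → 0; here √(π/(2α)) = 1.0708. Differentiate with the product rule, d/dx e^(−αx²) = −2αx·e^(−αx²).
Normalization: ∫|φ|² dx = 0.79544.
⟨x⟩ = 0.0000, ⟨x²⟩ = 0.41394 ⇒ Δx = 0.64338.
⟨p⟩ = 0.0000, ⟨p²⟩ = 4.7266 ⇒ Δp = 2.1741.
Δx·Δp = 1.3988.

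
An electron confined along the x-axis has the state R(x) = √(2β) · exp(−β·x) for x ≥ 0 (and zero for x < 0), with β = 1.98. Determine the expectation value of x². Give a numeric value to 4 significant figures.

⟨x²⟩ = ∫ x²·|R|² dx (integrals over the domain).
Every integrand reduces to terms xʲ·e^(−2βx) on [0, ∞); use ∫₀^∞ xʲ·e^(−2βx) dx = j!/(2β)^(j+1).
⟨x²⟩ = 0.12754.

0.1275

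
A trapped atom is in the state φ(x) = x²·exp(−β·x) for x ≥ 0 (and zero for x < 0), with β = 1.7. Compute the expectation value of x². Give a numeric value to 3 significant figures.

2.60

⟨x²⟩ = ∫ x²·|φ|² dx / ∫|φ|² dx (integrals over the domain).
Every integrand reduces to terms xʲ·e^(−2βx) on [0, ∞); use ∫₀^∞ xʲ·e^(−2βx) dx = j!/(2β)^(j+1).
State is unnormalized: ∫|φ|² dx = 0.052822, and ∫φ*·x²·φ dx = 0.13708, so ⟨x²⟩ = 0.13708 / 0.052822.
⟨x²⟩ = 2.5952.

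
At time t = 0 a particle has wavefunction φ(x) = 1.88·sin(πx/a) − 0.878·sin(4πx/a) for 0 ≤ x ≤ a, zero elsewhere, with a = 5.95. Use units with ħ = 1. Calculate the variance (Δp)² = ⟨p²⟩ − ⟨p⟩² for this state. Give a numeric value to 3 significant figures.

1.03

Compute ⟨p⟩ and ⟨p²⟩ separately; (Δp)² = ⟨p²⟩ − ⟨p⟩².
d²/dx² sin(jπx/a) = −(jπ/a)²·sin(jπx/a); on 0 ≤ x ≤ a, ∫sin²(jπx/a) dx = a/2 and ∫sin(jπx/a)·sin(lπx/a) dx = 0 for j ≠ l, so only diagonal terms survive in ∫|φ|² and ∫φ·φ″; ∫φ·φ′ dx = [φ²/2] between the walls = 0.
Normalization: ∫|φ|² dx = 12.808.
⟨p⟩ = 0.0000 and ⟨p²⟩ = 1.0275.
(Δp)² = 1.0275 − (0.0000)² = 1.0275.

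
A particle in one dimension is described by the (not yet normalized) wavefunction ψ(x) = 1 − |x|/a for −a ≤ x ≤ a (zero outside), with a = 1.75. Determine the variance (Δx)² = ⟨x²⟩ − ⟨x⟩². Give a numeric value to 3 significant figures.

0.306

Compute ⟨x⟩ and ⟨x²⟩ separately, then (Δx)² = ⟨x²⟩ − ⟨x⟩².
ψ is even, so ∫ over [−a, a] = 2∫₀ᵃ with ψ = 1 − x/a there: ∫₀ᵃ (1 − x/a)² dx = a/3, ∫₀ᵃ x²(1 − x/a)² dx = a³/30, ∫₀ᵃ x⁴(1 − x/a)² dx = a⁵/105.
Normalization: ∫|ψ|² dx = 1.1667.
⟨x⟩ = 0.0000 and ⟨x²⟩ = 0.30625.
(Δx)² = 0.30625 − (0.0000)² = 0.30625.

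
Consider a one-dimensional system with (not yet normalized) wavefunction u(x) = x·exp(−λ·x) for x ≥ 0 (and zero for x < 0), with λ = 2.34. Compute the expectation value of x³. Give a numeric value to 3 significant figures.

⟨x³⟩ = ∫ x³·|u|² dx / ∫|u|² dx (integrals over the domain).
Every integrand reduces to terms xʲ·e^(−2λx) on [0, ∞); use ∫₀^∞ xʲ·e^(−2λx) dx = j!/(2λ)^(j+1).
State is unnormalized: ∫|u|² dx = 0.019512, and ∫u*·x³·u dx = 0.011421, so ⟨x³⟩ = 0.011421 / 0.019512.
⟨x³⟩ = 0.58535.

0.585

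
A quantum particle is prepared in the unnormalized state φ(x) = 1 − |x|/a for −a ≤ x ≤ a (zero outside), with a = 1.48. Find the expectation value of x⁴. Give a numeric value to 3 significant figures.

0.137

⟨x⁴⟩ = ∫ x⁴·|φ|² dx / ∫|φ|² dx (integrals over the domain).
φ is even, so ∫ over [−a, a] = 2∫₀ᵃ with φ = 1 − x/a there: ∫₀ᵃ (1 − x/a)² dx = a/3, ∫₀ᵃ x²(1 − x/a)² dx = a³/30, ∫₀ᵃ x⁴(1 − x/a)² dx = a⁵/105.
State is unnormalized: ∫|φ|² dx = 0.98667, and ∫φ*·x⁴·φ dx = 0.13525, so ⟨x⁴⟩ = 0.13525 / 0.98667.
⟨x⁴⟩ = 0.13708.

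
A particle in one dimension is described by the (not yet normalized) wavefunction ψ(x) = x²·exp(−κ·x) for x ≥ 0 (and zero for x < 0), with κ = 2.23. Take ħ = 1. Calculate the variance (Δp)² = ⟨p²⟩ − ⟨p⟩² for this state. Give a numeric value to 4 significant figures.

Compute ⟨p⟩ and ⟨p²⟩ separately; (Δp)² = ⟨p²⟩ − ⟨p⟩².
Differentiate x²·exp(−κ·x) with the product rule; every integrand then reduces to terms xʲ·e^(−2κx) on [0, ∞), with ∫₀^∞ xʲ·e^(−2κx) dx = j!/(2κ)^(j+1).
Normalization: ∫|ψ|² dx = 0.013600.
⟨p⟩ = 0.0000 and ⟨p²⟩ = 1.6576.
(Δp)² = 1.6576 − (0.0000)² = 1.6576.

1.658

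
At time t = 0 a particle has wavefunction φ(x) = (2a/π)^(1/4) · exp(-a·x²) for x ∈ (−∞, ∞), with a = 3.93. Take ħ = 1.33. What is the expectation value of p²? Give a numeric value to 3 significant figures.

6.95

p² φ = −ħ² d²φ/dx²; ⟨p²⟩ = −ħ² ∫ φ*·φ'' dx.
Gaussian moments: ∫x^(2j)·e^(−2ax²) dx = (2j−1)!!/(4a)^j · √(π/(2a)), odd powers integrate to 0; here √(π/(2a)) = 0.63221. Derivatives: d/dx e^(−ax²) = −2ax·e^(−ax²), d²/dx² e^(−ax²) = (4a²x² − 2a)·e^(−ax²).
⟨p²⟩ = 6.9518.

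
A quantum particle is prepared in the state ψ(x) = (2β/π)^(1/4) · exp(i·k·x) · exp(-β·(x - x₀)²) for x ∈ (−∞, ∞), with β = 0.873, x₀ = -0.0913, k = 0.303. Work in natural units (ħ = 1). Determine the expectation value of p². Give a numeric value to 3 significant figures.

0.965

p² ψ = −ħ² d²ψ/dx²; ⟨p²⟩ = −ħ² ∫ ψ*·ψ'' dx.
Gaussian moments (u = x − x₀): ∫u^(2j)·e^(−2βu²) du = (2j−1)!!/(4β)^j · √(π/(2β)), odd powers integrate to 0; here √(π/(2β)) = 1.3414. Derivatives: ψ′ = (ik − 2βu)·ψ, ψ″ = ((ik − 2βu)² − 2β)·ψ; the odd-in-u pieces drop out.
⟨p²⟩ = 0.96481.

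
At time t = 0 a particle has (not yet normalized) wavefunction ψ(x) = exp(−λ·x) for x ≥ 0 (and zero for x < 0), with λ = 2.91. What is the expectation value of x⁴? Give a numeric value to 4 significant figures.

⟨x⁴⟩ = ∫ x⁴·|ψ|² dx / ∫|ψ|² dx (integrals over the domain).
Every integrand reduces to terms xʲ·e^(−2λx) on [0, ∞); use ∫₀^∞ xʲ·e^(−2λx) dx = j!/(2λ)^(j+1).
State is unnormalized: ∫|ψ|² dx = 0.17182, and ∫ψ*·x⁴·ψ dx = 0.0035942, so ⟨x⁴⟩ = 0.0035942 / 0.17182.
⟨x⁴⟩ = 0.020918.

0.02092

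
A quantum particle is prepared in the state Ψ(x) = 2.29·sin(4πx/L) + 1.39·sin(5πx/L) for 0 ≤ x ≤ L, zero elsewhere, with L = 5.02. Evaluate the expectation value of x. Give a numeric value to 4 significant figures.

1.619

⟨x⟩ = ∫ x·|Ψ|² dx / ∫|Ψ|² dx (integrals over the domain).
On 0 ≤ x ≤ L (j ≠ l): ∫sin²(jπx/L) dx = L/2, ∫sin(jπx/L)·sin(lπx/L) dx = 0; diagonal moments ∫x·sin²(jπx/L) dx = L²/4, ∫x²·sin²(jπx/L) dx = L³·(1/6 − 1/(4j²π²)); cross terms ∫x·sin(jπx/L)·sin(lπx/L) dx = 0 for j + l even and −4jlL²/(π²(j² − l²)²) for j + l odd, ∫x²·sin(jπx/L)·sin(lπx/L) dx = (−1)^(j+l)·4jlL³/(π²(j² − l²)²); higher powers the same way via product-to-sum and parts.
State is unnormalized: ∫|Ψ|² dx = 18.012, and ∫Ψ*·x·Ψ dx = 29.156, so ⟨x⟩ = 29.156 / 18.012.
⟨x⟩ = 1.6187.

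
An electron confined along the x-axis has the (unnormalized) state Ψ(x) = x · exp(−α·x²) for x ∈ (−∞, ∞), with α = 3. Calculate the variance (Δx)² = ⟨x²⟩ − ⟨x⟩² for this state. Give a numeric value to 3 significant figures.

Compute ⟨x⟩ and ⟨x²⟩ separately, then (Δx)² = ⟨x²⟩ − ⟨x⟩².
Expand each integrand as polynomial × e^(−2αx²) and use ∫x^(2j)·e^(−2αx²) dx = (2j−1)!!/(4α)^j · √(π/(2α)), odd powers → 0; here √(π/(2α)) = 0.72360.
Normalization: ∫|Ψ|² dx = 0.060300.
⟨x⟩ = 0.0000 and ⟨x²⟩ = 0.25000.
(Δx)² = 0.25000 − (0.0000)² = 0.25000.

0.250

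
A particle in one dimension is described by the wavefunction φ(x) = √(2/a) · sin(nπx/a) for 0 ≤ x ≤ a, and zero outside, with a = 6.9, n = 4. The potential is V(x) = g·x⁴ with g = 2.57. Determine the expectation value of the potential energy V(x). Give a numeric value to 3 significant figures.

⟨V⟩ = ∫ V(x)·|φ|² dx.
With sin²θ = (1 − cos2θ)/2 on 0 ≤ x ≤ a: ∫sin²(nπx/a) dx = a/2, ∫x·sin²(nπx/a) dx = a²/4, ∫x²·sin²(nπx/a) dx = a³·(1/6 − 1/(4n²π²)); higher powers xᵏ the same way, integrating xᵏ·cos(2nπx/a) by parts.
⟨V⟩ = 1128.6.

1.13e+03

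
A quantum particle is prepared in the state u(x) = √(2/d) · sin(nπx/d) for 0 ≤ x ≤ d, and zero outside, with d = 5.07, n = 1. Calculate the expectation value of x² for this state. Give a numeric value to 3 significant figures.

7.27

⟨x²⟩ = ∫ x²·|u|² dx (integrals over the domain).
With sin²θ = (1 − cos2θ)/2 on 0 ≤ x ≤ d: ∫sin²(nπx/d) dx = d/2, ∫x·sin²(nπx/d) dx = d²/4, ∫x²·sin²(nπx/d) dx = d³·(1/6 − 1/(4n²π²)); higher powers xᵏ the same way, integrating xᵏ·cos(2nπx/d) by parts.
⟨x²⟩ = 7.2661.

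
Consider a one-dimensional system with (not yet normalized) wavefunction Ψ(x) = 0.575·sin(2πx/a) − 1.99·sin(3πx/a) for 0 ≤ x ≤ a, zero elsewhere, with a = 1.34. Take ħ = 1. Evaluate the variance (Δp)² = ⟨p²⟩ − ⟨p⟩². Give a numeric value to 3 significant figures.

47.4

Compute ⟨p⟩ and ⟨p²⟩ separately; (Δp)² = ⟨p²⟩ − ⟨p⟩².
d²/dx² sin(jπx/a) = −(jπ/a)²·sin(jπx/a); on 0 ≤ x ≤ a, ∫sin²(jπx/a) dx = a/2 and ∫sin(jπx/a)·sin(lπx/a) dx = 0 for j ≠ l, so only diagonal terms survive in ∫|Ψ|² and ∫Ψ·Ψ″; ∫Ψ·Ψ′ dx = [Ψ²/2] between the walls = 0.
Normalization: ∫|Ψ|² dx = 2.8748.
⟨p⟩ = 0.0000 and ⟨p²⟩ = 47.351.
(Δp)² = 47.351 − (0.0000)² = 47.351.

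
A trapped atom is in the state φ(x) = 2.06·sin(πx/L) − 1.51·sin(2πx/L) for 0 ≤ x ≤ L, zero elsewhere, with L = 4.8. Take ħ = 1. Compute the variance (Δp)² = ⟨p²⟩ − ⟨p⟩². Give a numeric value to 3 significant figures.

Compute ⟨p⟩ and ⟨p²⟩ separately; (Δp)² = ⟨p²⟩ − ⟨p⟩².
d²/dx² sin(jπx/L) = −(jπ/L)²·sin(jπx/L); on 0 ≤ x ≤ L, ∫sin²(jπx/L) dx = L/2 and ∫sin(jπx/L)·sin(lπx/L) dx = 0 for j ≠ l, so only diagonal terms survive in ∫|φ|² and ∫φ·φ″; ∫φ·φ′ dx = [φ²/2] between the walls = 0.
Normalization: ∫|φ|² dx = 15.657.
⟨p⟩ = 0.0000 and ⟨p²⟩ = 0.87753.
(Δp)² = 0.87753 − (0.0000)² = 0.87753.

0.878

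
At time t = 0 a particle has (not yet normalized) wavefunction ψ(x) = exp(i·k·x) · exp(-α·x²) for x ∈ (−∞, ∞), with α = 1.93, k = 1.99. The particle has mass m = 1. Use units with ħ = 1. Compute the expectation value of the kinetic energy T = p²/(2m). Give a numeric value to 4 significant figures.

2.945

T = −(ħ²/2m) d²/dx², so ⟨T⟩ = −(ħ²/2m) ∫ ψ*·ψ'' dx / ∫|ψ|² dx; with m = 1.
Gaussian moments: ∫x^(2j)·e^(−2αx²) dx = (2j−1)!!/(4α)^j · √(π/(2α)), odd powers integrate to 0; here √(π/(2α)) = 0.90216. Derivatives: ψ′ = (ik − 2αx)·ψ, ψ″ = ((ik − 2αx)² − 2α)·ψ; the odd-in-x pieces drop out.
State is unnormalized: ∫|ψ|² dx = 0.90216, and ∫ψ*·(−ħ²/2m · ψ'') dx = 2.6569, so ⟨T⟩ = 2.6569 / 0.90216.
⟨T⟩ = 2.9451.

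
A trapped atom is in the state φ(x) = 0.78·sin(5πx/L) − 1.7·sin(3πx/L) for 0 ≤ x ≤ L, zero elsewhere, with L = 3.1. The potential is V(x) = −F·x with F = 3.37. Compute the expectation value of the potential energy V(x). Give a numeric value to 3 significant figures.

⟨V⟩ = ∫ V(x)·|φ|² dx / ∫|φ|² dx.
On 0 ≤ x ≤ L (j ≠ l): ∫sin²(jπx/L) dx = L/2, ∫sin(jπx/L)·sin(lπx/L) dx = 0; diagonal moments ∫x·sin²(jπx/L) dx = L²/4, ∫x²·sin²(jπx/L) dx = L³·(1/6 − 1/(4j²π²)); cross terms ∫x·sin(jπx/L)·sin(lπx/L) dx = 0 for j + l even and −4jlL²/(π²(j² − l²)²) for j + l odd, ∫x²·sin(jπx/L)·sin(lπx/L) dx = (−1)^(j+l)·4jlL³/(π²(j² − l²)²); higher powers the same way via product-to-sum and parts.
State is unnormalized: ∫|φ|² dx = 5.4225, and ∫φ*·V(x)·φ dx = -28.325, so ⟨V⟩ = -28.325 / 5.4225.
⟨V⟩ = -5.2235.

-5.22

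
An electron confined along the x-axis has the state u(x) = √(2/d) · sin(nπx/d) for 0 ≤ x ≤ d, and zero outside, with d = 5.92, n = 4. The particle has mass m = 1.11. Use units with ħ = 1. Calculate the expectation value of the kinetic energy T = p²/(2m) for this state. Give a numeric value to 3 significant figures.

T = −(ħ²/2m) d²/dx², so ⟨T⟩ = −(ħ²/2m) ∫ u*·u'' dx; with m = 1.11.
d/dx sin(nπx/d) = (nπ/d)·cos(nπx/d) and d²/dx² sin(nπx/d) = −(nπ/d)²·sin(nπx/d); on 0 ≤ x ≤ d, ∫sin²(nπx/d) dx = d/2 and ∫sin(nπx/d)·cos(nπx/d) dx = 0.
⟨T⟩ = 2.0297.

2.03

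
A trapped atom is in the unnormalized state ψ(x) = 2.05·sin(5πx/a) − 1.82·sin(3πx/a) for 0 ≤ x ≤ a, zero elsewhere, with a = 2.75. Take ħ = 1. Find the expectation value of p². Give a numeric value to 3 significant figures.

23.4

p² ψ = −ħ² d²ψ/dx²; ⟨p²⟩ = −ħ² ∫ ψ*·ψ'' dx / ∫|ψ|² dx.
d²/dx² sin(jπx/a) = −(jπ/a)²·sin(jπx/a); on 0 ≤ x ≤ a, ∫sin²(jπx/a) dx = a/2 and ∫sin(jπx/a)·sin(lπx/a) dx = 0 for j ≠ l, so only diagonal terms survive in ∫|ψ|² and ∫ψ·ψ″; ∫ψ·ψ′ dx = [ψ²/2] between the walls = 0.
State is unnormalized: ∫|ψ|² dx = 10.333, and ∫ψ*·(−ħ² ψ'') dx = 242.03, so ⟨p²⟩ = 242.03 / 10.333.
⟨p²⟩ = 23.423.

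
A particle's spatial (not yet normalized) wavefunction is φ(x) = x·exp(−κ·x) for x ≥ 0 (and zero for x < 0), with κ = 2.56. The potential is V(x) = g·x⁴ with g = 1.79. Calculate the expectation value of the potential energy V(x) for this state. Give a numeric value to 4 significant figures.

0.9377

⟨V⟩ = ∫ V(x)·|φ|² dx / ∫|φ|² dx.
Every integrand reduces to terms xʲ·e^(−2κx) on [0, ∞); use ∫₀^∞ xʲ·e^(−2κx) dx = j!/(2κ)^(j+1).
State is unnormalized: ∫|φ|² dx = 0.014901, and ∫φ*·V(x)·φ dx = 0.013973, so ⟨V⟩ = 0.013973 / 0.014901.
⟨V⟩ = 0.93773.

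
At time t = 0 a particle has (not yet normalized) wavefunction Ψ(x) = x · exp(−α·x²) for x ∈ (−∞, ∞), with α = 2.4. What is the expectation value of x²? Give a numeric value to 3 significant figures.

⟨x²⟩ = ∫ x²·|Ψ|² dx / ∫|Ψ|² dx (integrals over the domain).
Expand each integrand as polynomial × e^(−2αx²) and use ∫x^(2j)·e^(−2αx²) dx = (2j−1)!!/(4α)^j · √(π/(2α)), odd powers → 0; here √(π/(2α)) = 0.80901.
State is unnormalized: ∫|Ψ|² dx = 0.084272, and ∫Ψ*·x²·Ψ dx = 0.026335, so ⟨x²⟩ = 0.026335 / 0.084272.
⟨x²⟩ = 0.31250.

0.313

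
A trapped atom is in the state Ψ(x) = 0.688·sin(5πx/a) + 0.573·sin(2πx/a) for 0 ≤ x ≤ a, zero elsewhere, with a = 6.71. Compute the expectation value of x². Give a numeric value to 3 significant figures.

⟨x²⟩ = ∫ x²·|Ψ|² dx / ∫|Ψ|² dx (integrals over the domain).
On 0 ≤ x ≤ a (j ≠ l): ∫sin²(jπx/a) dx = a/2, ∫sin(jπx/a)·sin(lπx/a) dx = 0; diagonal moments ∫x·sin²(jπx/a) dx = a²/4, ∫x²·sin²(jπx/a) dx = a³·(1/6 − 1/(4j²π²)); cross terms ∫x·sin(jπx/a)·sin(lπx/a) dx = 0 for j + l even and −4jla²/(π²(j² − l²)²) for j + l odd, ∫x²·sin(jπx/a)·sin(lπx/a) dx = (−1)^(j+l)·4jla³/(π²(j² − l²)²); higher powers the same way via product-to-sum and parts.
State is unnormalized: ∫|Ψ|² dx = 2.6896, and ∫Ψ*·x²·Ψ dx = 37.404, so ⟨x²⟩ = 37.404 / 2.6896.
⟨x²⟩ = 13.907.

13.9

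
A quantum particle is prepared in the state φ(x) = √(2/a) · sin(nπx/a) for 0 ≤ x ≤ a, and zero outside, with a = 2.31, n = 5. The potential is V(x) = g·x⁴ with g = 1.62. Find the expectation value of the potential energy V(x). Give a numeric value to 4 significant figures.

⟨V⟩ = ∫ V(x)·|φ|² dx.
With sin²θ = (1 − cos2θ)/2 on 0 ≤ x ≤ a: ∫sin²(nπx/a) dx = a/2, ∫x·sin²(nπx/a) dx = a²/4, ∫x²·sin²(nπx/a) dx = a³·(1/6 − 1/(4n²π²)); higher powers xᵏ the same way, integrating xᵏ·cos(2nπx/a) by parts.
⟨V⟩ = 9.0398.

9.040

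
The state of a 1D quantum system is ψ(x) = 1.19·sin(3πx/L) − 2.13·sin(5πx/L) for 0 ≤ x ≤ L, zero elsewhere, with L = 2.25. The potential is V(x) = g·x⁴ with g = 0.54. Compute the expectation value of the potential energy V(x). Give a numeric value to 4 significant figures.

1.750

⟨V⟩ = ∫ V(x)·|ψ|² dx / ∫|ψ|² dx.
On 0 ≤ x ≤ L (j ≠ l): ∫sin²(jπx/L) dx = L/2, ∫sin(jπx/L)·sin(lπx/L) dx = 0; diagonal moments ∫x·sin²(jπx/L) dx = L²/4, ∫x²·sin²(jπx/L) dx = L³·(1/6 − 1/(4j²π²)); cross terms ∫x·sin(jπx/L)·sin(lπx/L) dx = 0 for j + l even and −4jlL²/(π²(j² − l²)²) for j + l odd, ∫x²·sin(jπx/L)·sin(lπx/L) dx = (−1)^(j+l)·4jlL³/(π²(j² − l²)²); higher powers the same way via product-to-sum and parts.
State is unnormalized: ∫|ψ|² dx = 6.6971, and ∫ψ*·V(x)·ψ dx = 11.722, so ⟨V⟩ = 11.722 / 6.6971.
⟨V⟩ = 1.7503.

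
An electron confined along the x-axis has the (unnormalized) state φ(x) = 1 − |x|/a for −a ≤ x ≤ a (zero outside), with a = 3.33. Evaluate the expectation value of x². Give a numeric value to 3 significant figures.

1.11

⟨x²⟩ = ∫ x²·|φ|² dx / ∫|φ|² dx (integrals over the domain).
φ is even, so ∫ over [−a, a] = 2∫₀ᵃ with φ = 1 − x/a there: ∫₀ᵃ (1 − x/a)² dx = a/3, ∫₀ᵃ x²(1 − x/a)² dx = a³/30, ∫₀ᵃ x⁴(1 − x/a)² dx = a⁵/105.
State is unnormalized: ∫|φ|² dx = 2.2200, and ∫φ*·x²·φ dx = 2.4617, so ⟨x²⟩ = 2.4617 / 2.2200.
⟨x²⟩ = 1.1089.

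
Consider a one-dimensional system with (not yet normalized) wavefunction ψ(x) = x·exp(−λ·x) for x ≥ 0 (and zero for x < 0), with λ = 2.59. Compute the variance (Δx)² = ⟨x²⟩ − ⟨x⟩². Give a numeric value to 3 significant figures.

Compute ⟨x⟩ and ⟨x²⟩ separately, then (Δx)² = ⟨x²⟩ − ⟨x⟩².
Every integrand reduces to terms xʲ·e^(−2λx) on [0, ∞); use ∫₀^∞ xʲ·e^(−2λx) dx = j!/(2λ)^(j+1).
Normalization: ∫|ψ|² dx = 0.014389.
⟨x⟩ = 0.57915 and ⟨x²⟩ = 0.44722.
(Δx)² = 0.44722 − (0.57915)² = 0.11181.

0.112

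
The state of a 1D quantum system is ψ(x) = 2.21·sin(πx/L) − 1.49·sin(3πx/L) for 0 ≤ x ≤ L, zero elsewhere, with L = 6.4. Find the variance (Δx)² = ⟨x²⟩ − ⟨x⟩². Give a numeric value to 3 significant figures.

0.472

Compute ⟨x⟩ and ⟨x²⟩ separately, then (Δx)² = ⟨x²⟩ − ⟨x⟩².
On 0 ≤ x ≤ L (j ≠ l): ∫sin²(jπx/L) dx = L/2, ∫sin(jπx/L)·sin(lπx/L) dx = 0; diagonal moments ∫x·sin²(jπx/L) dx = L²/4, ∫x²·sin²(jπx/L) dx = L³·(1/6 − 1/(4j²π²)); cross terms ∫x·sin(jπx/L)·sin(lπx/L) dx = 0 for j + l even and −4jlL²/(π²(j² − l²)²) for j + l odd, ∫x²·sin(jπx/L)·sin(lπx/L) dx = (−1)^(j+l)·4jlL³/(π²(j² − l²)²); higher powers the same way via product-to-sum and parts.
Normalization: ∫|ψ|² dx = 22.733.
⟨x⟩ = 3.2000 and ⟨x²⟩ = 10.712.
(Δx)² = 10.712 − (3.2000)² = 0.47196.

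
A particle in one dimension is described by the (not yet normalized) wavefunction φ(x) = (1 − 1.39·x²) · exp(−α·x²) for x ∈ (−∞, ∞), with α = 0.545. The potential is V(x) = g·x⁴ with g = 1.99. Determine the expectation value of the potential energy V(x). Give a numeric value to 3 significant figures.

⟨V⟩ = ∫ V(x)·|φ|² dx / ∫|φ|² dx.
Expand each integrand as polynomial × e^(−2αx²) and use ∫x^(2j)·e^(−2αx²) dx = (2j−1)!!/(4α)^j · √(π/(2α)), odd powers → 0; here √(π/(2α)) = 1.6977.
State is unnormalized: ∫|φ|² dx = 1.6034, and ∫φ*·V(x)·φ dx = 18.881, so ⟨V⟩ = 18.881 / 1.6034.
⟨V⟩ = 11.776.

11.8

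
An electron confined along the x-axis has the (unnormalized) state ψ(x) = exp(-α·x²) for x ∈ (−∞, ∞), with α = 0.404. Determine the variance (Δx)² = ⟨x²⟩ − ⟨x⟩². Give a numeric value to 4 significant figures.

Compute ⟨x⟩ and ⟨x²⟩ separately, then (Δx)² = ⟨x²⟩ − ⟨x⟩².
Gaussian moments: ∫x^(2j)·e^(−2αx²) dx = (2j−1)!!/(4α)^j · √(π/(2α)), odd powers integrate to 0; here √(π/(2α)) = 1.9718.
Normalization: ∫|ψ|² dx = 1.9718.
⟨x⟩ = 0.0000 and ⟨x²⟩ = 0.61881.
(Δx)² = 0.61881 − (0.0000)² = 0.61881.

0.6188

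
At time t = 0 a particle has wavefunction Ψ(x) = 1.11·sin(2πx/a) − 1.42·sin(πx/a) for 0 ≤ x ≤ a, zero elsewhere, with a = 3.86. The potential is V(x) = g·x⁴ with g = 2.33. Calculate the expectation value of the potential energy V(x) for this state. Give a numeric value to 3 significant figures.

130.

⟨V⟩ = ∫ V(x)·|Ψ|² dx / ∫|Ψ|² dx.
On 0 ≤ x ≤ a (j ≠ l): ∫sin²(jπx/a) dx = a/2, ∫sin(jπx/a)·sin(lπx/a) dx = 0; diagonal moments ∫x·sin²(jπx/a) dx = a²/4, ∫x²·sin²(jπx/a) dx = a³·(1/6 − 1/(4j²π²)); cross terms ∫x·sin(jπx/a)·sin(lπx/a) dx = 0 for j + l even and −4jla²/(π²(j² − l²)²) for j + l odd, ∫x²·sin(jπx/a)·sin(lπx/a) dx = (−1)^(j+l)·4jla³/(π²(j² − l²)²); higher powers the same way via product-to-sum and parts.
State is unnormalized: ∫|Ψ|² dx = 6.2696, and ∫Ψ*·V(x)·Ψ dx = 813.59, so ⟨V⟩ = 813.59 / 6.2696.
⟨V⟩ = 129.77.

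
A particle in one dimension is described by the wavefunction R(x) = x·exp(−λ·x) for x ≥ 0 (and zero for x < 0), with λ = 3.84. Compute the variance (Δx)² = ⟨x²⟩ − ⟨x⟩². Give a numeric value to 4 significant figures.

Compute ⟨x⟩ and ⟨x²⟩ separately, then (Δx)² = ⟨x²⟩ − ⟨x⟩².
Every integrand reduces to terms xʲ·e^(−2λx) on [0, ∞); use ∫₀^∞ xʲ·e^(−2λx) dx = j!/(2λ)^(j+1).
Normalization: ∫|R|² dx = 0.0044152.
⟨x⟩ = 0.39063 and ⟨x²⟩ = 0.20345.
(Δx)² = 0.20345 − (0.39063)² = 0.050863.

0.05086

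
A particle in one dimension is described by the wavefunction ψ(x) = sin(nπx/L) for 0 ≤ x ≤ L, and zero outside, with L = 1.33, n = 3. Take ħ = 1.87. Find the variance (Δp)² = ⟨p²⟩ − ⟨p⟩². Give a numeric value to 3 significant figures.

176.

Compute ⟨p⟩ and ⟨p²⟩ separately; (Δp)² = ⟨p²⟩ − ⟨p⟩².
d/dx sin(nπx/L) = (nπ/L)·cos(nπx/L) and d²/dx² sin(nπx/L) = −(nπ/L)²·sin(nπx/L); on 0 ≤ x ≤ L, ∫sin²(nπx/L) dx = L/2 and ∫sin(nπx/L)·cos(nπx/L) dx = 0.
Normalization: ∫|ψ|² dx = 0.66500.
⟨p⟩ = 0.0000 and ⟨p²⟩ = 175.60.
(Δp)² = 175.60 − (0.0000)² = 175.60.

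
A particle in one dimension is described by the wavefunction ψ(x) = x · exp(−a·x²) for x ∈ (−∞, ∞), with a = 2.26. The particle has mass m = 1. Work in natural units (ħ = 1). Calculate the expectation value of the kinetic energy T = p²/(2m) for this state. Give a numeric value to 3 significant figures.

T = −(ħ²/2m) d²/dx², so ⟨T⟩ = −(ħ²/2m) ∫ ψ*·ψ'' dx / ∫|ψ|² dx; with m = 1.
Expand each integrand as polynomial × e^(−2ax²) and use ∫x^(2j)·e^(−2ax²) dx = (2j−1)!!/(4a)^j · √(π/(2a)), odd powers → 0; here √(π/(2a)) = 0.83369. Differentiate with the product rule, d/dx e^(−ax²) = −2ax·e^(−ax²).
State is unnormalized: ∫|ψ|² dx = 0.092223, and ∫ψ*·(−ħ²/2m · ψ'') dx = 0.31263, so ⟨T⟩ = 0.31263 / 0.092223.
⟨T⟩ = 3.3900.

3.39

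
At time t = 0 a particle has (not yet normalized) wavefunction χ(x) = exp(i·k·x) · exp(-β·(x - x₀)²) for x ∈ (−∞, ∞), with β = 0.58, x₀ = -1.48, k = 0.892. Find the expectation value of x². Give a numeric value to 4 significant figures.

2.621

⟨x²⟩ = ∫ x²·|χ|² dx / ∫|χ|² dx (integrals over the domain).
Gaussian moments (u = x − x₀): ∫u^(2j)·e^(−2βu²) du = (2j−1)!!/(4β)^j · √(π/(2β)), odd powers integrate to 0; here √(π/(2β)) = 1.6457.
State is unnormalized: ∫|χ|² dx = 1.6457, and ∫χ*·x²·χ dx = 4.3140, so ⟨x²⟩ = 4.3140 / 1.6457.
⟨x²⟩ = 2.6214.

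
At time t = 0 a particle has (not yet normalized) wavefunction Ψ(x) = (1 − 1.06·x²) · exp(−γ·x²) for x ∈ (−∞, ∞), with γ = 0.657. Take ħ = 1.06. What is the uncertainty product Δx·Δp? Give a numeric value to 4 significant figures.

Δx = √(⟨x²⟩−⟨x⟩²), Δp = √(⟨p²⟩−⟨p⟩²).
Expand each integrand as polynomial × e^(−2γx²) and use ∫x^(2j)·e^(−2γx²) dx = (2j−1)!!/(4γ)^j · √(π/(2γ)), odd powers → 0; here √(π/(2γ)) = 1.5462. Differentiate with the product rule, d/dx e^(−γx²) = −2γx·e^(−γx²).
Normalization: ∫|Ψ|² dx = 1.0536.
⟨x⟩ = 0.0000, ⟨x²⟩ = 0.56977 ⇒ Δx = 0.75483.
⟨p⟩ = 0.0000, ⟨p²⟩ = 3.1912 ⇒ Δp = 1.7864.
Δx·Δp = 1.3484.

1.348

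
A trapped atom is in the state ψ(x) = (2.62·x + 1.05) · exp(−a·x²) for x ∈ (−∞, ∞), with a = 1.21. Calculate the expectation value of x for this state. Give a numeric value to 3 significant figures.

⟨x⟩ = ∫ x·|ψ|² dx / ∫|ψ|² dx (integrals over the domain).
Expand each integrand as polynomial × e^(−2ax²) and use ∫x^(2j)·e^(−2ax²) dx = (2j−1)!!/(4a)^j · √(π/(2a)), odd powers → 0; here √(π/(2a)) = 1.1394.
State is unnormalized: ∫|ψ|² dx = 2.8721, and ∫ψ*·x·ψ dx = 1.2952, so ⟨x⟩ = 1.2952 / 2.8721.
⟨x⟩ = 0.45097.

0.451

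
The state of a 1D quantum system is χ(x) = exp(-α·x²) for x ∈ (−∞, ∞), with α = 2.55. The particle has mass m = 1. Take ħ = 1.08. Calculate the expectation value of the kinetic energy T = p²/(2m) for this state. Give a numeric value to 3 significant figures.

1.49

T = −(ħ²/2m) d²/dx², so ⟨T⟩ = −(ħ²/2m) ∫ χ*·χ'' dx / ∫|χ|² dx; with m = 1.
Gaussian moments: ∫x^(2j)·e^(−2αx²) dx = (2j−1)!!/(4α)^j · √(π/(2α)), odd powers integrate to 0; here √(π/(2α)) = 0.78486. Derivatives: d/dx e^(−αx²) = −2αx·e^(−αx²), d²/dx² e^(−αx²) = (4α²x² − 2α)·e^(−αx²).
State is unnormalized: ∫|χ|² dx = 0.78486, and ∫χ*·(−ħ²/2m · χ'') dx = 1.1672, so ⟨T⟩ = 1.1672 / 0.78486.
⟨T⟩ = 1.4872.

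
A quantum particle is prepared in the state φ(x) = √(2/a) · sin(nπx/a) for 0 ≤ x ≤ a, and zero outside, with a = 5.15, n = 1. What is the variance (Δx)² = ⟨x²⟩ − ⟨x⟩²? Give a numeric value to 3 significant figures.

Compute ⟨x⟩ and ⟨x²⟩ separately, then (Δx)² = ⟨x²⟩ − ⟨x⟩².
With sin²θ = (1 − cos2θ)/2 on 0 ≤ x ≤ a: ∫sin²(nπx/a) dx = a/2, ∫x·sin²(nπx/a) dx = a²/4, ∫x²·sin²(nπx/a) dx = a³·(1/6 − 1/(4n²π²)); higher powers xᵏ the same way, integrating xᵏ·cos(2nπx/a) by parts.
⟨x⟩ = 2.5750 and ⟨x²⟩ = 7.4972.
(Δx)² = 7.4972 − (2.5750)² = 0.86656.

0.867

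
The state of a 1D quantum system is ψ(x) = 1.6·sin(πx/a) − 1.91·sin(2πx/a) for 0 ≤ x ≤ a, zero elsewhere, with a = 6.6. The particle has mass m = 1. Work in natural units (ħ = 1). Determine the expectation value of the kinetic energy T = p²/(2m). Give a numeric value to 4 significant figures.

0.3130

T = −(ħ²/2m) d²/dx², so ⟨T⟩ = −(ħ²/2m) ∫ ψ*·ψ'' dx / ∫|ψ|² dx; with m = 1.
d²/dx² sin(jπx/a) = −(jπ/a)²·sin(jπx/a); on 0 ≤ x ≤ a, ∫sin²(jπx/a) dx = a/2 and ∫sin(jπx/a)·sin(lπx/a) dx = 0 for j ≠ l, so only diagonal terms survive in ∫|ψ|² and ∫ψ·ψ″; ∫ψ·ψ′ dx = [ψ²/2] between the walls = 0.
State is unnormalized: ∫|ψ|² dx = 20.487, and ∫ψ*·(−ħ²/2m · ψ'') dx = 6.4124, so ⟨T⟩ = 6.4124 / 20.487.
⟨T⟩ = 0.31300.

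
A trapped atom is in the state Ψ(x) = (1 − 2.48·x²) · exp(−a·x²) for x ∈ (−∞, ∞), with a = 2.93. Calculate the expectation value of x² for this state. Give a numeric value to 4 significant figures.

⟨x²⟩ = ∫ x²·|Ψ|² dx / ∫|Ψ|² dx (integrals over the domain).
Expand each integrand as polynomial × e^(−2ax²) and use ∫x^(2j)·e^(−2ax²) dx = (2j−1)!!/(4a)^j · √(π/(2a)), odd powers → 0; here √(π/(2a)) = 0.73219.
State is unnormalized: ∫|Ψ|² dx = 0.52068, and ∫Ψ*·x²·Ψ dx = 0.025116, so ⟨x²⟩ = 0.025116 / 0.52068.
⟨x²⟩ = 0.048237.

0.04824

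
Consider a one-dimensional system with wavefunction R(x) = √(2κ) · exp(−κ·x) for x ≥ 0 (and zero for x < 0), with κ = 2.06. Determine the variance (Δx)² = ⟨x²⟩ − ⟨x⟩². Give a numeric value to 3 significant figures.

0.0589

Compute ⟨x⟩ and ⟨x²⟩ separately, then (Δx)² = ⟨x²⟩ − ⟨x⟩².
Every integrand reduces to terms xʲ·e^(−2κx) on [0, ∞); use ∫₀^∞ xʲ·e^(−2κx) dx = j!/(2κ)^(j+1).
⟨x⟩ = 0.24272 and ⟨x²⟩ = 0.11782.
(Δx)² = 0.11782 − (0.24272)² = 0.058912.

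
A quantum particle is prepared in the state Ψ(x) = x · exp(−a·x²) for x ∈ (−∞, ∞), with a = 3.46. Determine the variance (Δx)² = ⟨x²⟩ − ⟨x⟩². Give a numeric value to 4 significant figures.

0.2168

Compute ⟨x⟩ and ⟨x²⟩ separately, then (Δx)² = ⟨x²⟩ − ⟨x⟩².
Expand each integrand as polynomial × e^(−2ax²) and use ∫x^(2j)·e^(−2ax²) dx = (2j−1)!!/(4a)^j · √(π/(2a)), odd powers → 0; here √(π/(2a)) = 0.67379.
Normalization: ∫|Ψ|² dx = 0.048684.
⟨x⟩ = 0.0000 and ⟨x²⟩ = 0.21676.
(Δx)² = 0.21676 − (0.0000)² = 0.21676.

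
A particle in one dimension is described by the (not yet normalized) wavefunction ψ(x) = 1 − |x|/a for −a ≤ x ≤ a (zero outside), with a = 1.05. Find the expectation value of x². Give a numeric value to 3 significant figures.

0.110

⟨x²⟩ = ∫ x²·|ψ|² dx / ∫|ψ|² dx (integrals over the domain).
ψ is even, so ∫ over [−a, a] = 2∫₀ᵃ with ψ = 1 − x/a there: ∫₀ᵃ (1 − x/a)² dx = a/3, ∫₀ᵃ x²(1 − x/a)² dx = a³/30, ∫₀ᵃ x⁴(1 − x/a)² dx = a⁵/105.
State is unnormalized: ∫|ψ|² dx = 0.70000, and ∫ψ*·x²·ψ dx = 0.077175, so ⟨x²⟩ = 0.077175 / 0.70000.
⟨x²⟩ = 0.11025.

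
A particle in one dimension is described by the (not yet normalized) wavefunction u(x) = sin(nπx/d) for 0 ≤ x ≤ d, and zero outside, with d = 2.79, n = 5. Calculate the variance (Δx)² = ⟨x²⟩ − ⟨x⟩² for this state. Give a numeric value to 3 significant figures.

0.633

Compute ⟨x⟩ and ⟨x²⟩ separately, then (Δx)² = ⟨x²⟩ − ⟨x⟩².
With sin²θ = (1 − cos2θ)/2 on 0 ≤ x ≤ d: ∫sin²(nπx/d) dx = d/2, ∫x·sin²(nπx/d) dx = d²/4, ∫x²·sin²(nπx/d) dx = d³·(1/6 − 1/(4n²π²)); higher powers xᵏ the same way, integrating xᵏ·cos(2nπx/d) by parts.
Normalization: ∫|u|² dx = 1.3950.
⟨x⟩ = 1.3950 and ⟨x²⟩ = 2.5789.
(Δx)² = 2.5789 − (1.3950)² = 0.63290.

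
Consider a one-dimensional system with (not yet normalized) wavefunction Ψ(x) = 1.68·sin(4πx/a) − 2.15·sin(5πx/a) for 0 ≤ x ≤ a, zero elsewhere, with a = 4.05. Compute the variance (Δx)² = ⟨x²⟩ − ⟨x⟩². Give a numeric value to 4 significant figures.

0.7079

Compute ⟨x⟩ and ⟨x²⟩ separately, then (Δx)² = ⟨x²⟩ − ⟨x⟩².
On 0 ≤ x ≤ a (j ≠ l): ∫sin²(jπx/a) dx = a/2, ∫sin(jπx/a)·sin(lπx/a) dx = 0; diagonal moments ∫x·sin²(jπx/a) dx = a²/4, ∫x²·sin²(jπx/a) dx = a³·(1/6 − 1/(4j²π²)); cross terms ∫x·sin(jπx/a)·sin(lπx/a) dx = 0 for j + l even and −4jla²/(π²(j² − l²)²) for j + l odd, ∫x²·sin(jπx/a)·sin(lπx/a) dx = (−1)^(j+l)·4jla³/(π²(j² − l²)²); higher powers the same way via product-to-sum and parts.
Normalization: ∫|Ψ|² dx = 15.076.
⟨x⟩ = 2.8115 and ⟨x²⟩ = 8.6126.
(Δx)² = 8.6126 − (2.8115)² = 0.70794.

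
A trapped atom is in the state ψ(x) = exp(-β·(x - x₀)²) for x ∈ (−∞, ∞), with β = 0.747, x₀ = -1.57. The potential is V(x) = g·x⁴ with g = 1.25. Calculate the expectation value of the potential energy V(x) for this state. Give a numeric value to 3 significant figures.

⟨V⟩ = ∫ V(x)·|ψ|² dx / ∫|ψ|² dx.
Gaussian moments (u = x − x₀): ∫u^(2j)·e^(−2βu²) du = (2j−1)!!/(4β)^j · √(π/(2β)), odd powers integrate to 0; here √(π/(2β)) = 1.4501.
State is unnormalized: ∫|ψ|² dx = 1.4501, and ∫ψ*·V(x)·ψ dx = 20.594, so ⟨V⟩ = 20.594 / 1.4501.
⟨V⟩ = 14.202.

14.2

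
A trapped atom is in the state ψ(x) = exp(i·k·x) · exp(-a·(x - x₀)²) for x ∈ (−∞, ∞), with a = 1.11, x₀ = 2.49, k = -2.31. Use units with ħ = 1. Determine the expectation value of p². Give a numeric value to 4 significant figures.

p² ψ = −ħ² d²ψ/dx²; ⟨p²⟩ = −ħ² ∫ ψ*·ψ'' dx / ∫|ψ|² dx.
Gaussian moments (u = x − x₀): ∫u^(2j)·e^(−2au²) du = (2j−1)!!/(4a)^j · √(π/(2a)), odd powers integrate to 0; here √(π/(2a)) = 1.1896. Derivatives: ψ′ = (ik − 2au)·ψ, ψ″ = ((ik − 2au)² − 2a)·ψ; the odd-in-u pieces drop out.
State is unnormalized: ∫|ψ|² dx = 1.1896, and ∫ψ*·(−ħ² ψ'') dx = 7.6682, so ⟨p²⟩ = 7.6682 / 1.1896.
⟨p²⟩ = 6.4461.

6.446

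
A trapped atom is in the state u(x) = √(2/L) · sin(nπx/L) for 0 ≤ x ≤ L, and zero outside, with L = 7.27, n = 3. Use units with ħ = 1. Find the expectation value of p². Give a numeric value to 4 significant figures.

p² u = −ħ² d²u/dx²; ⟨p²⟩ = −ħ² ∫ u*·u'' dx.
d/dx sin(nπx/L) = (nπ/L)·cos(nπx/L) and d²/dx² sin(nπx/L) = −(nπ/L)²·sin(nπx/L); on 0 ≤ x ≤ L, ∫sin²(nπx/L) dx = L/2 and ∫sin(nπx/L)·cos(nπx/L) dx = 0.
⟨p²⟩ = 1.6806.

1.681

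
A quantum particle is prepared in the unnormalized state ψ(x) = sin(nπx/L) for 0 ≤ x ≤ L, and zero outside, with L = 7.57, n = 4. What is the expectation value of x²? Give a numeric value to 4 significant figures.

18.92

⟨x²⟩ = ∫ x²·|ψ|² dx / ∫|ψ|² dx (integrals over the domain).
With sin²θ = (1 − cos2θ)/2 on 0 ≤ x ≤ L: ∫sin²(nπx/L) dx = L/2, ∫x·sin²(nπx/L) dx = L²/4, ∫x²·sin²(nπx/L) dx = L³·(1/6 − 1/(4n²π²)); higher powers xᵏ the same way, integrating xᵏ·cos(2nπx/L) by parts.
State is unnormalized: ∫|ψ|² dx = 3.7850, and ∫ψ*·x²·ψ dx = 71.613, so ⟨x²⟩ = 71.613 / 3.7850.
⟨x²⟩ = 18.920.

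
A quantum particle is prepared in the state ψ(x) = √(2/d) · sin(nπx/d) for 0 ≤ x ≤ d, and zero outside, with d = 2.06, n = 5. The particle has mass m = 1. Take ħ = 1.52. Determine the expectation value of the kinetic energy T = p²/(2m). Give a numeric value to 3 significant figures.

67.2

T = −(ħ²/2m) d²/dx², so ⟨T⟩ = −(ħ²/2m) ∫ ψ*·ψ'' dx; with m = 1.
d/dx sin(nπx/d) = (nπ/d)·cos(nπx/d) and d²/dx² sin(nπx/d) = −(nπ/d)²·sin(nπx/d); on 0 ≤ x ≤ d, ∫sin²(nπx/d) dx = d/2 and ∫sin(nπx/d)·cos(nπx/d) dx = 0.
⟨T⟩ = 67.168.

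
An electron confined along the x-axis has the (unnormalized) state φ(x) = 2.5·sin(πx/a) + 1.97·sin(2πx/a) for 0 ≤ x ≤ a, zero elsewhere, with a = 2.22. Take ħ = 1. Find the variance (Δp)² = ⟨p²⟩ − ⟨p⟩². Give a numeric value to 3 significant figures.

Compute ⟨p⟩ and ⟨p²⟩ separately; (Δp)² = ⟨p²⟩ − ⟨p⟩².
d²/dx² sin(jπx/a) = −(jπ/a)²·sin(jπx/a); on 0 ≤ x ≤ a, ∫sin²(jπx/a) dx = a/2 and ∫sin(jπx/a)·sin(lπx/a) dx = 0 for j ≠ l, so only diagonal terms survive in ∫|φ|² and ∫φ·φ″; ∫φ·φ′ dx = [φ²/2] between the walls = 0.
Normalization: ∫|φ|² dx = 11.245.
⟨p⟩ = 0.0000 and ⟨p²⟩ = 4.3040.
(Δp)² = 4.3040 − (0.0000)² = 4.3040.

4.30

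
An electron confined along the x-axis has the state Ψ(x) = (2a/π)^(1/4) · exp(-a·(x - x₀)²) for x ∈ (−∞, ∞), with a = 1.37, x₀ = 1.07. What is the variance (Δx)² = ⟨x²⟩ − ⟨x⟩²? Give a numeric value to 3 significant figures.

Compute ⟨x⟩ and ⟨x²⟩ separately, then (Δx)² = ⟨x²⟩ − ⟨x⟩².
Gaussian moments (u = x − x₀): ∫u^(2j)·e^(−2au²) du = (2j−1)!!/(4a)^j · √(π/(2a)), odd powers integrate to 0; here √(π/(2a)) = 1.0708.
⟨x⟩ = 1.0700 and ⟨x²⟩ = 1.3274.
(Δx)² = 1.3274 − (1.0700)² = 0.18248.

0.182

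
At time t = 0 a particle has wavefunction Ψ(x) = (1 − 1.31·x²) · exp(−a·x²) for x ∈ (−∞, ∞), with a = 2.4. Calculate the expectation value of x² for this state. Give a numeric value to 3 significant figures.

0.0613

⟨x²⟩ = ∫ x²·|Ψ|² dx / ∫|Ψ|² dx (integrals over the domain).
Expand each integrand as polynomial × e^(−2ax²) and use ∫x^(2j)·e^(−2ax²) dx = (2j−1)!!/(4a)^j · √(π/(2a)), odd powers → 0; here √(π/(2a)) = 0.80901.
State is unnormalized: ∫|Ψ|² dx = 0.63341, and ∫Ψ*·x²·Ψ dx = 0.038813, so ⟨x²⟩ = 0.038813 / 0.63341.
⟨x²⟩ = 0.061275.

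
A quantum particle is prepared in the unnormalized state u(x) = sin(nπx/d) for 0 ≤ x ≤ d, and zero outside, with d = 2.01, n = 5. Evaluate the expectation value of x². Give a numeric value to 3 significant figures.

1.34

⟨x²⟩ = ∫ x²·|u|² dx / ∫|u|² dx (integrals over the domain).
With sin²θ = (1 − cos2θ)/2 on 0 ≤ x ≤ d: ∫sin²(nπx/d) dx = d/2, ∫x·sin²(nπx/d) dx = d²/4, ∫x²·sin²(nπx/d) dx = d³·(1/6 − 1/(4n²π²)); higher powers xᵏ the same way, integrating xᵏ·cos(2nπx/d) by parts.
State is unnormalized: ∫|u|² dx = 1.0050, and ∫u*·x²·u dx = 1.3452, so ⟨x²⟩ = 1.3452 / 1.0050.
⟨x²⟩ = 1.3385.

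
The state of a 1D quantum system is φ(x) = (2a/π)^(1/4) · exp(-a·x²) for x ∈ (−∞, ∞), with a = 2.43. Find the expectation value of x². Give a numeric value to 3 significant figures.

0.103

⟨x²⟩ = ∫ x²·|φ|² dx (integrals over the domain).
Gaussian moments: ∫x^(2j)·e^(−2ax²) dx = (2j−1)!!/(4a)^j · √(π/(2a)), odd powers integrate to 0; here √(π/(2a)) = 0.80400.
⟨x²⟩ = 0.10288.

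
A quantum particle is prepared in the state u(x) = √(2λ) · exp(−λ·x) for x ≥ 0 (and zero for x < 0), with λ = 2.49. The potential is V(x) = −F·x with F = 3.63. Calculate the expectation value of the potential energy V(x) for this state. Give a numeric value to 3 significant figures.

-0.729

⟨V⟩ = ∫ V(x)·|u|² dx.
Every integrand reduces to terms xʲ·e^(−2λx) on [0, ∞); use ∫₀^∞ xʲ·e^(−2λx) dx = j!/(2λ)^(j+1).
⟨V⟩ = -0.72892.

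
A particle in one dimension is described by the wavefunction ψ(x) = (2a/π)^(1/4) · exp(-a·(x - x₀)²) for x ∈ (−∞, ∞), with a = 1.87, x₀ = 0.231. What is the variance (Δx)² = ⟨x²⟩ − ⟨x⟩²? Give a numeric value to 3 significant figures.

Compute ⟨x⟩ and ⟨x²⟩ separately, then (Δx)² = ⟨x²⟩ − ⟨x⟩².
Gaussian moments (u = x − x₀): ∫u^(2j)·e^(−2au²) du = (2j−1)!!/(4a)^j · √(π/(2a)), odd powers integrate to 0; here √(π/(2a)) = 0.91651.
⟨x⟩ = 0.23100 and ⟨x²⟩ = 0.18705.
(Δx)² = 0.18705 − (0.23100)² = 0.13369.

0.134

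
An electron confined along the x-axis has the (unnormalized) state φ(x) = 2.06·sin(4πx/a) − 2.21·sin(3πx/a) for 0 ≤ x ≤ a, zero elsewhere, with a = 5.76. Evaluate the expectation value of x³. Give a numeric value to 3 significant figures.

⟨x³⟩ = ∫ x³·|φ|² dx / ∫|φ|² dx (integrals over the domain).
On 0 ≤ x ≤ a (j ≠ l): ∫sin²(jπx/a) dx = a/2, ∫sin(jπx/a)·sin(lπx/a) dx = 0; diagonal moments ∫x·sin²(jπx/a) dx = a²/4, ∫x²·sin²(jπx/a) dx = a³·(1/6 − 1/(4j²π²)); cross terms ∫x·sin(jπx/a)·sin(lπx/a) dx = 0 for j + l even and −4jla²/(π²(j² − l²)²) for j + l odd, ∫x²·sin(jπx/a)·sin(lπx/a) dx = (−1)^(j+l)·4jla³/(π²(j² − l²)²); higher powers the same way via product-to-sum and parts.
State is unnormalized: ∫|φ|² dx = 26.288, and ∫φ*·x³·φ dx = 2097.2, so ⟨x³⟩ = 2097.2 / 26.288.
⟨x³⟩ = 79.778.

79.8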